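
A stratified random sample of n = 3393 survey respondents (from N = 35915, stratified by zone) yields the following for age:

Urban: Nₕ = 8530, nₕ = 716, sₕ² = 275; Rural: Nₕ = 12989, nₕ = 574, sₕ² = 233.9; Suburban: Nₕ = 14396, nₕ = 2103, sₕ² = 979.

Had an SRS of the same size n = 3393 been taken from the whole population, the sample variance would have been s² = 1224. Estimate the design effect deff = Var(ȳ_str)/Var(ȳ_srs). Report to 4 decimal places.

Var(ȳ_str) = Σ Wₕ²(1−fₕ)sₕ²/nₕ with Wₕ = Nₕ/35915:
  Urban: (8530/35915)²·(1−716/8530)·275/716 = 0.019846794
  Rural: (12989/35915)²·(1−574/12989)·233.9/574 = 0.050943529
  Suburban: (14396/35915)²·(1−2103/14396)·979/2103 = 0.063869188
  → Var(ȳ_str) = 0.13465951.
Var(ȳ_srs) = (1 − 3393/35915)·1224/3393 = 0.32666224.
deff = 0.13465951 / 0.32666224 = 0.4122.

0.4122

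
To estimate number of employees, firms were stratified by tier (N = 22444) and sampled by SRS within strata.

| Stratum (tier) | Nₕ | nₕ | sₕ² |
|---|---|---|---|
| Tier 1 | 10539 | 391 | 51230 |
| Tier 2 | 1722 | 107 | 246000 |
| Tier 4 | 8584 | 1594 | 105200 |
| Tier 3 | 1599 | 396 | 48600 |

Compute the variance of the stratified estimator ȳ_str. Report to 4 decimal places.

Var(ȳ_str) = Σₕ Wₕ²(1 − fₕ)sₕ²/nₕ with Wₕ = Nₕ/N, N = 22444.
Tier 1: Wₕ = 0.46956870; term = 0.46956870²·(1 − 0.03710029)·51230/391 = 27.818067.
Tier 2: Wₕ = 0.07672429; term = 0.07672429²·(1 − 0.06213705)·246000/107 = 12.692772.
Tier 4: Wₕ = 0.38246302; term = 0.38246302²·(1 − 0.18569432)·105200/1594 = 7.8612895.
Tier 3: Wₕ = 0.07124399; term = 0.07124399²·(1 − 0.24765478)·48600/396 = 0.46865651.
Sum = 48.840785.

48.8408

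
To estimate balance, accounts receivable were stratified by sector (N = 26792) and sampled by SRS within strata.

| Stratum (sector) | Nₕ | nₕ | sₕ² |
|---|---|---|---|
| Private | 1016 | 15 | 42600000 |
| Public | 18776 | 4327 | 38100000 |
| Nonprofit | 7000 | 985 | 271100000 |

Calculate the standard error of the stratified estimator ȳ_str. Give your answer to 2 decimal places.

Var(ȳ_str) = Σₕ Wₕ²(1 − fₕ)sₕ²/nₕ with Wₕ = Nₕ/N, N = 26792.
Private: Wₕ = 0.03792177; term = 0.03792177²·(1 − 0.01476378)·42600000/15 = 4023.7951.
Public: Wₕ = 0.70080621; term = 0.70080621²·(1 − 0.23045377)·38100000/4327 = 3327.8878.
Nonprofit: Wₕ = 0.26127202; term = 0.26127202²·(1 − 0.14071429)·271100000/985 = 16144.206.
Sum = 23495.889.
SE = √(23495.889) = 153.28.

153.28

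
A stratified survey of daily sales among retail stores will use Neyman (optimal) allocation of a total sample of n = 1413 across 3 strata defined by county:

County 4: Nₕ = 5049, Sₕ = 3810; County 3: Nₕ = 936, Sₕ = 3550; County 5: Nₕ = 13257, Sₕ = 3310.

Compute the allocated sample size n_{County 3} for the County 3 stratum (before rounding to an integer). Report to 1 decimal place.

70.7

Neyman allocation: nₕ = n·NₕSₕ / Σⱼ NⱼSⱼ.
Σ NⱼSⱼ = 5049·3810 + 936·3550 + 13257·3310 = 6.644016 × 10^7.
n_{County 3} = 1413·936·3550 / (6.644016 × 10^7) = 70.7.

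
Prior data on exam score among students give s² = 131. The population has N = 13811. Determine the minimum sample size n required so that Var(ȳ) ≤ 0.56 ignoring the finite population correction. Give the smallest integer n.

234

Without fpc, n₀ = s²/D = 131/0.56 = 233.9286.
Rounding up, n = 234.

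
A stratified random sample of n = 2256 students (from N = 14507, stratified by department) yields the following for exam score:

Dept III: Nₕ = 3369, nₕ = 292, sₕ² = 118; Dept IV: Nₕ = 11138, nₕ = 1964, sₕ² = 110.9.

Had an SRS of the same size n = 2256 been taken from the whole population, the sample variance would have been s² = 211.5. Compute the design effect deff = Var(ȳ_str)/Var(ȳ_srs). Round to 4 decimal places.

Var(ȳ_str) = Σ Wₕ²(1−fₕ)sₕ²/nₕ with Wₕ = Nₕ/14507:
  Dept III: (3369/14507)²·(1−292/3369)·118/292 = 0.01990547
  Dept IV: (11138/14507)²·(1−1964/11138)·110.9/1964 = 0.027415792
  → Var(ȳ_str) = 0.047321262.
Var(ȳ_srs) = (1 − 2256/14507)·211.5/2256 = 0.079170831.
deff = 0.047321262 / 0.079170831 = 0.5977.

0.5977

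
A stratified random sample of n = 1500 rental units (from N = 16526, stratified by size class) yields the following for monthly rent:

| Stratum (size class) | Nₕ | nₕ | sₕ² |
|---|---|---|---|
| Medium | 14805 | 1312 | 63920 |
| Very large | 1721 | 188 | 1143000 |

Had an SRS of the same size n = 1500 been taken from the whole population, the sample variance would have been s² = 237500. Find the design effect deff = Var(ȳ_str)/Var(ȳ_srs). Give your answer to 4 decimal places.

Var(ȳ_str) = Σ Wₕ²(1−fₕ)sₕ²/nₕ with Wₕ = Nₕ/16526:
  Medium: (14805/16526)²·(1−1312/14805)·63920/1312 = 35.635624
  Very large: (1721/16526)²·(1−188/1721)·1143000/188 = 58.732151
  → Var(ȳ_str) = 94.367775.
Var(ȳ_srs) = (1 − 1500/16526)·237500/1500 = 143.96204.
deff = 94.367775 / 143.96204 = 0.6555.

0.6555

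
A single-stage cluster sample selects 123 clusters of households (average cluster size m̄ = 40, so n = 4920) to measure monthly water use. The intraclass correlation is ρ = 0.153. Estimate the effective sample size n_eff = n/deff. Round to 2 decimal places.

706.19

deff = 1 + (40 − 1)·0.153 = 1 + 5.967 = 6.967.
n_eff = 4920 / 6.967 = 706.19.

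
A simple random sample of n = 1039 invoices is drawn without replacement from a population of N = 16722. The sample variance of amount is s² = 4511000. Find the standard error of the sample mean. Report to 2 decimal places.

63.81

Under SRS without replacement, Var(ȳ) = (1 − f)·s²/n with f = n/N = 1039/16722 = 0.06213372.
Var(ȳ) = (1 − 0.06213372)·4511000/1039 = 0.93786628·4341.6747 = 4071.9103.
SE(ȳ) = √(4071.9103) = 63.81.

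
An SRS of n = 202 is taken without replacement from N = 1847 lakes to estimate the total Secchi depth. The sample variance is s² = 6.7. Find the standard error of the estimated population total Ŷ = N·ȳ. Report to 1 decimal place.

317.5

Var(Ŷ) = N²·Var(ȳ) = N²·(1 − n/N)·s²/n.
f = 202/1847 = 0.10936654; Var(ȳ) = 0.89063346·6.7/202 = 0.029540813.
Var(Ŷ) = 1847² · 0.029540813 = 100775.8.
SE(Ŷ) = √(100775.8) = 317.5.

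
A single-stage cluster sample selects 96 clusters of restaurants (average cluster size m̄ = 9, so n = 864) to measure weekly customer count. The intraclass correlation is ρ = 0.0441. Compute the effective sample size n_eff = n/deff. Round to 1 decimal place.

638.7

deff = 1 + (9 − 1)·0.0441 = 1 + 0.3528 = 1.3528.
n_eff = 864 / 1.3528 = 638.7.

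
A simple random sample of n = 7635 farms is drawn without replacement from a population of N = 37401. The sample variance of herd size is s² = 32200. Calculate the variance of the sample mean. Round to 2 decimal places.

3.36

Under SRS without replacement, Var(ȳ) = (1 − f)·s²/n with f = n/N = 7635/37401 = 0.20413893.
Var(ȳ) = (1 − 0.20413893)·32200/7635 = 0.79586107·4.2174198 = 3.3564802.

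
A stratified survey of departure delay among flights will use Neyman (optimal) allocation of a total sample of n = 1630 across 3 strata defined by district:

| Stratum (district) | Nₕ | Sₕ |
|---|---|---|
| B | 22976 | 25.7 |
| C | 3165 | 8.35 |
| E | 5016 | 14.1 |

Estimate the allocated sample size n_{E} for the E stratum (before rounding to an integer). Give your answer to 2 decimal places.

Neyman allocation: nₕ = n·NₕSₕ / Σⱼ NⱼSⱼ.
Σ NⱼSⱼ = 22976·25.7 + 3165·8.35 + 5016·14.1 = 687636.55.
n_{E} = 1630·5016·14.1 / 687636.55 = 167.65.

167.65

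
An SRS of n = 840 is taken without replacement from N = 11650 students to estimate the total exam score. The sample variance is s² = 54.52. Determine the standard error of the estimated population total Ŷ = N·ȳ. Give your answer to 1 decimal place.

Var(Ŷ) = N²·Var(ȳ) = N²·(1 − n/N)·s²/n.
f = 840/11650 = 0.07210300; Var(ȳ) = 0.92789700·54.52/840 = 0.060224934.
Var(Ŷ) = 11650² · 0.060224934 = 8.1738786 × 10^6.
SE(Ŷ) = √(8.1738786 × 10^6) = 2859.0.

2859.0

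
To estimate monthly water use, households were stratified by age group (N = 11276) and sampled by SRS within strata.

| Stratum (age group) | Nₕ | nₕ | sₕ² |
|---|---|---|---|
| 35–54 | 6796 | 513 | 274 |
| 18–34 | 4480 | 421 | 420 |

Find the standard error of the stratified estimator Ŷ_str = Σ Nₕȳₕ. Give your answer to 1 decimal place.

Var(Ŷ_str) = Σₕ Nₕ²(1 − fₕ)sₕ²/nₕ.
35–54: 6796²·(1 − 513/6796)·274/513 = 2.2806237 × 10^7.
18–34: 4480²·(1 − 421/4480)·420/421 = 1.8141127 × 10^7.
Sum = 4.0947364 × 10^7.
SE = √(4.0947364 × 10^7) = 6399.0.

6399.0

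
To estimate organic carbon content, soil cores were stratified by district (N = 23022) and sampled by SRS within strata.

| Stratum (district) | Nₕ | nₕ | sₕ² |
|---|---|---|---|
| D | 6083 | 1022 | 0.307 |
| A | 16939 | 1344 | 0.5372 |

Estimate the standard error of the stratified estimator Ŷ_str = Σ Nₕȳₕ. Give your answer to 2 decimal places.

Var(Ŷ_str) = Σₕ Nₕ²(1 − fₕ)sₕ²/nₕ.
D: 6083²·(1 − 1022/6083)·0.307/1022 = 9247.8682.
A: 16939²·(1 − 1344/16939)·0.5372/1344 = 105586.86.
Sum = 114834.73.
SE = √(114834.73) = 338.87.

338.87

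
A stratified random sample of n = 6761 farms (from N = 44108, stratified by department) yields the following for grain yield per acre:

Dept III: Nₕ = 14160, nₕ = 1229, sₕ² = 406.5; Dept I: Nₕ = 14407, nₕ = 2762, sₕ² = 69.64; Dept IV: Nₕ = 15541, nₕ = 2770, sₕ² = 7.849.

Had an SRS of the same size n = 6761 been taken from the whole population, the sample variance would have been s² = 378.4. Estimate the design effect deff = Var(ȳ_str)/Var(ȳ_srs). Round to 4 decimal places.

0.7089

Var(ȳ_str) = Σ Wₕ²(1−fₕ)sₕ²/nₕ with Wₕ = Nₕ/44108:
  Dept III: (14160/44108)²·(1−1229/14160)·406.5/1229 = 0.031129296
  Dept I: (14407/44108)²·(1−2762/14407)·69.64/2762 = 0.0021742697
  Dept IV: (15541/44108)²·(1−2770/15541)·7.849/2770 = 2.8907045 × 10^-4
  → Var(ȳ_str) = 0.033592636.
Var(ȳ_srs) = (1 − 6761/44108)·378.4/6761 = 0.047389109.
deff = 0.033592636 / 0.047389109 = 0.7089.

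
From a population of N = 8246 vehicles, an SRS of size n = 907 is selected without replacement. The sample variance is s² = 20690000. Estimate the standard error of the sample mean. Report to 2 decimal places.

Under SRS without replacement, Var(ȳ) = (1 − f)·s²/n with f = n/N = 907/8246 = 0.10999272.
Var(ȳ) = (1 − 0.10999272)·20690000/907 = 0.89000728·22811.466 = 20302.371.
SE(ȳ) = √(20302.371) = 142.49.

142.49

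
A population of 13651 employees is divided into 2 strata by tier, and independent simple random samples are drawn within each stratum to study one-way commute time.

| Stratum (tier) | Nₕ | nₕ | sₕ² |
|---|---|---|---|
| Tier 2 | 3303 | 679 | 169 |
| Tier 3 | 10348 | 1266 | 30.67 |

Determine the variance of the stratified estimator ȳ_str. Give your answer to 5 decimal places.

0.02379

Var(ȳ_str) = Σₕ Wₕ²(1 − fₕ)sₕ²/nₕ with Wₕ = Nₕ/N, N = 13651.
Tier 2: Wₕ = 0.24196030; term = 0.24196030²·(1 − 0.20557069)·169/679 = 0.01157605.
Tier 3: Wₕ = 0.75803970; term = 0.75803970²·(1 − 0.12234248)·30.67/1266 = 0.012217689.
Sum = 0.023793739.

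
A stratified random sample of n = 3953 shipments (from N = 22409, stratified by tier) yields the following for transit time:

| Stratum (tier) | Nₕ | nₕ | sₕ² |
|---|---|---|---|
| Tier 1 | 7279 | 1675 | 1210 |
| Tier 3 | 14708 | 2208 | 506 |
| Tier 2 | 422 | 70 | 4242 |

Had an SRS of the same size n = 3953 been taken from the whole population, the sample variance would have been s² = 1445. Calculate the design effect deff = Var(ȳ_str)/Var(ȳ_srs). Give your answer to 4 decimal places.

Var(ȳ_str) = Σ Wₕ²(1−fₕ)sₕ²/nₕ with Wₕ = Nₕ/22409:
  Tier 1: (7279/22409)²·(1−1675/7279)·1210/1675 = 0.058680722
  Tier 3: (14708/22409)²·(1−2208/14708)·506/2208 = 0.083901578
  Tier 2: (422/22409)²·(1−70/422)·4242/70 = 0.017925975
  → Var(ȳ_str) = 0.16050828.
Var(ȳ_srs) = (1 − 3953/22409)·1445/3953 = 0.30106214.
deff = 0.16050828 / 0.30106214 = 0.5331.

0.5331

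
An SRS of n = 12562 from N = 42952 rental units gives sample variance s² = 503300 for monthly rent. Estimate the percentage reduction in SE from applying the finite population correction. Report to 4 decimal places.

15.8850

f = n/N = 12562/42952 = 0.29246601.
SE_no-fpc = √(s²/n) = 6.3297138; SE_fpc = √((1−f)s²/n) = 5.3242412.
Ratio = √(1−f) = 0.84115040. Reduction = 100·(1 − 0.84115040) = 15.8850%.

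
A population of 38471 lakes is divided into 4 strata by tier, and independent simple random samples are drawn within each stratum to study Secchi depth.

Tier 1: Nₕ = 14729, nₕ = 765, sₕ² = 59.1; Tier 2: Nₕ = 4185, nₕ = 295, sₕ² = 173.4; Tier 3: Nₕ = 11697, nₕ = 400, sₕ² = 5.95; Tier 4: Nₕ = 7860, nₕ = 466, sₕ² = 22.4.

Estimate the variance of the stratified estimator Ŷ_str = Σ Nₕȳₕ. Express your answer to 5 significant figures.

Var(Ŷ_str) = Σₕ Nₕ²(1 − fₕ)sₕ²/nₕ.
Tier 1: 14729²·(1 − 765/14729)·59.1/765 = 1.588946 × 10^7.
Tier 2: 4185²·(1 − 295/4185)·173.4/295 = 9.5691231 × 10^6.
Tier 3: 11697²·(1 − 400/11697)·5.95/400 = 1.9655975 × 10^6.
Tier 4: 7860²·(1 − 466/7860)·22.4/466 = 2.7935992 × 10^6.
Sum = 3.021778 × 10^7.

3.0218 × 10^7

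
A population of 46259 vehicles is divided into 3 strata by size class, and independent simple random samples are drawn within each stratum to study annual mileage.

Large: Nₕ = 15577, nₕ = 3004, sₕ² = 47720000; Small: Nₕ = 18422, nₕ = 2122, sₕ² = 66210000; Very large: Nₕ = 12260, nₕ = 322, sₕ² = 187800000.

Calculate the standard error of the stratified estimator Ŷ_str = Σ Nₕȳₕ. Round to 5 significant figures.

Var(Ŷ_str) = Σₕ Nₕ²(1 − fₕ)sₕ²/nₕ.
Large: 15577²·(1 − 3004/15577)·47720000/3004 = 3.1111664 × 10^12.
Small: 18422²·(1 − 2122/18422)·66210000/2122 = 9.3692017 × 10^12.
Very large: 12260²·(1 − 322/12260)·187800000/322 = 8.5361446 × 10^13.
Sum = 9.7841814 × 10^13.
SE = √(9.7841814 × 10^13) = 9.8915 × 10^6.

9.8915 × 10^6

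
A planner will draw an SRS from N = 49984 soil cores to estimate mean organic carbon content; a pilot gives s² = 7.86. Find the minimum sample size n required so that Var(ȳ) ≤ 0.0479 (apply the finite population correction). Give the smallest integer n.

Without fpc, n₀ = s²/D = 7.86/0.0479 = 164.0919.
With fpc, (1 − n/N)·s²/n ≤ D requires n ≥ n₀/(1 + n₀/N) = 164.0919/(1 + 164.0919/49984) = 163.5550.
Rounding up, n = 164.

164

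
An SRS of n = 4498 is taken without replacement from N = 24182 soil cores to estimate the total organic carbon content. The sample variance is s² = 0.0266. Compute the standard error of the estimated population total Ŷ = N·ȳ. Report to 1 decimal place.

Var(Ŷ) = N²·Var(ȳ) = N²·(1 − n/N)·s²/n.
f = 4498/24182 = 0.18600612; Var(ȳ) = 0.81399388·0.0266/4498 = 4.8137477 × 10^-6.
Var(Ŷ) = 24182² · (4.8137477 × 10^-6) = 2814.931.
SE(Ŷ) = √(2814.931) = 53.1.

53.1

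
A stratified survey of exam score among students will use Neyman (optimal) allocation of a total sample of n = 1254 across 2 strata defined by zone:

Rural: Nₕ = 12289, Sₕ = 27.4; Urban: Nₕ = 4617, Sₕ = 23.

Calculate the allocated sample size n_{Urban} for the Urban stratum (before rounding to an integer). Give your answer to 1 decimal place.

300.7

Neyman allocation: nₕ = n·NₕSₕ / Σⱼ NⱼSⱼ.
Σ NⱼSⱼ = 12289·27.4 + 4617·23 = 442909.6.
n_{Urban} = 1254·4617·23 / 442909.6 = 300.7.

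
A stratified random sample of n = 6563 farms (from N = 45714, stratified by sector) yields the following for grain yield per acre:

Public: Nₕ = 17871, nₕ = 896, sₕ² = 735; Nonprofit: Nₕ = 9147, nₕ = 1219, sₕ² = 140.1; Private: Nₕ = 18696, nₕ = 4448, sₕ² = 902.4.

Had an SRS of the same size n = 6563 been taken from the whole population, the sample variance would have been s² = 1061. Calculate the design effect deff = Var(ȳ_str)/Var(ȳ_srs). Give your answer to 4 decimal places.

Var(ȳ_str) = Σ Wₕ²(1−fₕ)sₕ²/nₕ with Wₕ = Nₕ/45714:
  Public: (17871/45714)²·(1−896/17871)·735/896 = 0.11908019
  Nonprofit: (9147/45714)²·(1−1219/9147)·140.1/1219 = 0.0039882126
  Private: (18696/45714)²·(1−4448/18696)·902.4/4448 = 0.025860592
  → Var(ȳ_str) = 0.14892899.
Var(ȳ_srs) = (1 − 6563/45714)·1061/6563 = 0.13845435.
deff = 0.14892899 / 0.13845435 = 1.0757.

1.0757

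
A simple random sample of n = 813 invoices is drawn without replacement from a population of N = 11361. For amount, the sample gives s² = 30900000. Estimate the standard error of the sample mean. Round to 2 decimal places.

Under SRS without replacement, Var(ȳ) = (1 − f)·s²/n with f = n/N = 813/11361 = 0.07156060.
Var(ȳ) = (1 − 0.07156060)·30900000/813 = 0.92843940·38007.38 = 35287.549.
SE(ȳ) = √(35287.549) = 187.85.

187.85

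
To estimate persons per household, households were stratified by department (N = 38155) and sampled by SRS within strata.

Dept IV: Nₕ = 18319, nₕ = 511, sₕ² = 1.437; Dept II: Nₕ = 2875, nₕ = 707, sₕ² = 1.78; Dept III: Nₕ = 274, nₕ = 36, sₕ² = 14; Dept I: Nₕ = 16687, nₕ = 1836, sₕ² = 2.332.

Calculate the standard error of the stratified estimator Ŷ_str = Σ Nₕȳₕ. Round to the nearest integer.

Var(Ŷ_str) = Σₕ Nₕ²(1 − fₕ)sₕ²/nₕ.
Dept IV: 18319²·(1 − 511/18319)·1.437/511 = 917387.41.
Dept II: 2875²·(1 − 707/2875)·1.78/707 = 15692.702.
Dept III: 274²·(1 − 36/274)·14/36 = 25360.222.
Dept I: 16687²·(1 − 1836/16687)·2.332/1836 = 314767.46.
Sum = 1.2732078 × 10^6.
SE = √(1.2732078 × 10^6) = 1128.

1128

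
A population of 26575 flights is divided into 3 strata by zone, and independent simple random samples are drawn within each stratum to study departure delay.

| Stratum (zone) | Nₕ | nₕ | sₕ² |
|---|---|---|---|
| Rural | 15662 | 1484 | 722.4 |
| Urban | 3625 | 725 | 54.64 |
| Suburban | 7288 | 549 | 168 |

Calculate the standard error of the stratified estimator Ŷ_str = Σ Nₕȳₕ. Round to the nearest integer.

11132

Var(Ŷ_str) = Σₕ Nₕ²(1 − fₕ)sₕ²/nₕ.
Rural: 15662²·(1 − 1484/15662)·722.4/1484 = 1.0809511 × 10^8.
Urban: 3625²·(1 − 725/3625)·54.64/725 = 792280.
Suburban: 7288²·(1 − 549/7288)·168/549 = 1.5029369 × 10^7.
Sum = 1.2391676 × 10^8.
SE = √(1.2391676 × 10^8) = 11132.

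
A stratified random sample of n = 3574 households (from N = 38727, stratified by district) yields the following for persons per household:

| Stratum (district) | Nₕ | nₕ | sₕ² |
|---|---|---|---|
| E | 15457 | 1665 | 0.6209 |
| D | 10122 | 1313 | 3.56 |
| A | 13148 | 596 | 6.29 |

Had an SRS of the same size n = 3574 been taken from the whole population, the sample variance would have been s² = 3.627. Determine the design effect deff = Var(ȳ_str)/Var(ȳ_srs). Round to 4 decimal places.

1.4932

Var(ȳ_str) = Σ Wₕ²(1−fₕ)sₕ²/nₕ with Wₕ = Nₕ/38727:
  E: (15457/38727)²·(1−1665/15457)·0.6209/1665 = 5.3006871 × 10^-5
  D: (10122/38727)²·(1−1313/10122)·3.56/1313 = 1.6119461 × 10^-4
  A: (13148/38727)²·(1−596/13148)·6.29/596 = 0.001161313
  → Var(ȳ_str) = 0.0013755145.
Var(ȳ_srs) = (1 − 3574/38727)·3.627/3574 = 9.2117373 × 10^-4.
deff = 0.0013755145 / (9.2117373 × 10^-4) = 1.4932.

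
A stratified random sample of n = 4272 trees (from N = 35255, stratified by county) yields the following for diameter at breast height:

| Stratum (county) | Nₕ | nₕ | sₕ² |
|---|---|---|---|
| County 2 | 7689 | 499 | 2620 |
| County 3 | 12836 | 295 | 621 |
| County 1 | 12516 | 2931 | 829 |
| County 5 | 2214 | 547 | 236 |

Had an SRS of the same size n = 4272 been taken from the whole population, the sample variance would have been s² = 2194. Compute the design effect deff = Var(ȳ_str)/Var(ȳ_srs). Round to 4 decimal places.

1.1848

Var(ȳ_str) = Σ Wₕ²(1−fₕ)sₕ²/nₕ with Wₕ = Nₕ/35255:
  County 2: (7689/35255)²·(1−499/7689)·2620/499 = 0.23353827
  County 3: (12836/35255)²·(1−295/12836)·621/295 = 0.27264028
  County 1: (12516/35255)²·(1−2931/12516)·829/2931 = 0.027299516
  County 5: (2214/35255)²·(1−547/2214)·236/547 = 0.0012811396
  → Var(ȳ_str) = 0.53475921.
Var(ȳ_srs) = (1 − 4272/35255)·2194/4272 = 0.45134447.
deff = 0.53475921 / 0.45134447 = 1.1848.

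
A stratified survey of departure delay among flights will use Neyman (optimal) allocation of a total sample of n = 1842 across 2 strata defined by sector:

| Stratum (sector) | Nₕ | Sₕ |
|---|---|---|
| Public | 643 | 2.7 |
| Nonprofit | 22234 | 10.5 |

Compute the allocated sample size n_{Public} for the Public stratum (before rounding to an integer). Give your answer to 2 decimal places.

Neyman allocation: nₕ = n·NₕSₕ / Σⱼ NⱼSⱼ.
Σ NⱼSⱼ = 643·2.7 + 22234·10.5 = 235193.1.
n_{Public} = 1842·643·2.7 / 235193.1 = 13.60.

13.60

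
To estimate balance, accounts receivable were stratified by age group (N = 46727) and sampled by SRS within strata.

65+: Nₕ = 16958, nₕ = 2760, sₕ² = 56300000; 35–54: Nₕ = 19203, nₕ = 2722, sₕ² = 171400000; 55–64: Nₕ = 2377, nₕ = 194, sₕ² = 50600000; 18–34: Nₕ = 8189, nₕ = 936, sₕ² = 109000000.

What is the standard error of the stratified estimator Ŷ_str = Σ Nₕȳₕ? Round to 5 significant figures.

Var(Ŷ_str) = Σₕ Nₕ²(1 − fₕ)sₕ²/nₕ.
65+: 16958²·(1 − 2760/16958)·56300000/2760 = 4.9113526 × 10^12.
35–54: 19203²·(1 − 2722/19203)·171400000/2722 = 1.9928533 × 10^13.
55–64: 2377²·(1 − 194/2377)·50600000/194 = 1.3534172 × 10^12.
18–34: 8189²·(1 − 936/8189)·109000000/936 = 6.9167041 × 10^12.
Sum = 3.3110007 × 10^13.
SE = √(3.3110007 × 10^13) = 5.7541 × 10^6.

5.7541 × 10^6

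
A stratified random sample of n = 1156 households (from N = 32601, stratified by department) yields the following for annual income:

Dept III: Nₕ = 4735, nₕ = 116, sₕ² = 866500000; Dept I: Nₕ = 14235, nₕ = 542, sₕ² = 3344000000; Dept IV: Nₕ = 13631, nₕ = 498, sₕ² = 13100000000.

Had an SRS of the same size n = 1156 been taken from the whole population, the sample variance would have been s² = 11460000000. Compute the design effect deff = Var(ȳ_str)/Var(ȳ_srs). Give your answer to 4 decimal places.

0.5978

Var(ȳ_str) = Σ Wₕ²(1−fₕ)sₕ²/nₕ with Wₕ = Nₕ/32601:
  Dept III: (4735/32601)²·(1−116/4735)·866500000/116 = 153715.15
  Dept I: (14235/32601)²·(1−542/14235)·3344000000/542 = 1.1315174 × 10^6
  Dept IV: (13631/32601)²·(1−498/13631)·13100000000/498 = 4.4306941 × 10^6
  → Var(ȳ_str) = 5.7159267 × 10^6.
Var(ȳ_srs) = (1 − 1156/32601)·11460000000/1156 = 9.5619719 × 10^6.
deff = (5.7159267 × 10^6) / (9.5619719 × 10^6) = 0.5978.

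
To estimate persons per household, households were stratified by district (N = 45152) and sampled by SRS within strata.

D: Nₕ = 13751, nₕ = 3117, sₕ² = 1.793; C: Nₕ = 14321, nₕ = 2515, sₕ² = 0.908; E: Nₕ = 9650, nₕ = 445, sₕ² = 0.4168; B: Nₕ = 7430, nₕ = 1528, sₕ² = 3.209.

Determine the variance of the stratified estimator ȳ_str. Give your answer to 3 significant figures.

1.57 × 10^-4

Var(ȳ_str) = Σₕ Wₕ²(1 − fₕ)sₕ²/nₕ with Wₕ = Nₕ/N, N = 45152.
D: Wₕ = 0.30454908; term = 0.30454908²·(1 − 0.22667442)·1.793/3117 = 4.1259166 × 10^-5.
C: Wₕ = 0.31717310; term = 0.31717310²·(1 − 0.17561623)·0.908/2515 = 2.9941255 × 10^-5.
E: Wₕ = 0.21372254; term = 0.21372254²·(1 − 0.04611399)·0.4168/445 = 4.0809833 × 10^-5.
B: Wₕ = 0.16455528; term = 0.16455528²·(1 − 0.20565276)·3.209/1528 = 4.5173152 × 10^-5.
Sum = 1.5718341 × 10^-4.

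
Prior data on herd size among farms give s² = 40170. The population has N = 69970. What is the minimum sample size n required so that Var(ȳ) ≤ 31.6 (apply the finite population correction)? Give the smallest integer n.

Without fpc, n₀ = s²/D = 40170/31.6 = 1271.2025.
With fpc, (1 − n/N)·s²/n ≤ D requires n ≥ n₀/(1 + n₀/N) = 1271.2025/(1 + 1271.2025/69970) = 1248.5196.
Rounding up, n = 1249.

1249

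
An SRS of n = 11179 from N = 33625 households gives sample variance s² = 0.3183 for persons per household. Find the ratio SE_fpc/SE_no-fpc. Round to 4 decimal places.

0.8170

f = n/N = 11179/33625 = 0.33246097.
SE_no-fpc = √(s²/n) = 0.0053360125; SE_fpc = √((1−f)s²/n) = 0.0043596856.
Ratio = √(1−f) = 0.81703062.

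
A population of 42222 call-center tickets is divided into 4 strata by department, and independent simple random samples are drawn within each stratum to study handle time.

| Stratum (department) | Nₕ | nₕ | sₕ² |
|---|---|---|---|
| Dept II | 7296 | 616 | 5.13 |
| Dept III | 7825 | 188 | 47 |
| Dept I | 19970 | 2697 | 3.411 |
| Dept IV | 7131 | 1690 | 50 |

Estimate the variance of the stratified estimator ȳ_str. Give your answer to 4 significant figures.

0.009497

Var(ȳ_str) = Σₕ Wₕ²(1 − fₕ)sₕ²/nₕ with Wₕ = Nₕ/N, N = 42222.
Dept II: Wₕ = 0.17280091; term = 0.17280091²·(1 − 0.08442982)·5.13/616 = 2.2767762 × 10^-4.
Dept III: Wₕ = 0.18532992; term = 0.18532992²·(1 − 0.02402556)·47/188 = 0.0083804925.
Dept I: Wₕ = 0.47297617; term = 0.47297617²·(1 − 0.13505258)·3.411/2697 = 2.4471974 × 10^-4.
Dept IV: Wₕ = 0.16889299; term = 0.16889299²·(1 − 0.23699341)·50/1690 = 6.4392437 × 10^-4.
Sum = 0.0094968142.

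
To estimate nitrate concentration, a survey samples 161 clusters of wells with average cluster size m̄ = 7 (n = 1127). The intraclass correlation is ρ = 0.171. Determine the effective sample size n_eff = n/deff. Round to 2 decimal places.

deff = 1 + (7 − 1)·0.171 = 1 + 1.026 = 2.026.
n_eff = 1127 / 2.026 = 556.27.

556.27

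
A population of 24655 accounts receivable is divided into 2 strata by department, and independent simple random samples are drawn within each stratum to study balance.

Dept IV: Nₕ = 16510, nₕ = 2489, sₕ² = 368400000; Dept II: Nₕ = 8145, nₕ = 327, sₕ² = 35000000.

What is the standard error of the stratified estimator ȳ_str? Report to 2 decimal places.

259.96

Var(ȳ_str) = Σₕ Wₕ²(1 − fₕ)sₕ²/nₕ with Wₕ = Nₕ/N, N = 24655.
Dept IV: Wₕ = 0.66964105; term = 0.66964105²·(1 − 0.15075712)·368400000/2489 = 56365.164.
Dept II: Wₕ = 0.33035895; term = 0.33035895²·(1 − 0.04014733)·35000000/327 = 11212.36.
Sum = 67577.524.
SE = √(67577.524) = 259.96.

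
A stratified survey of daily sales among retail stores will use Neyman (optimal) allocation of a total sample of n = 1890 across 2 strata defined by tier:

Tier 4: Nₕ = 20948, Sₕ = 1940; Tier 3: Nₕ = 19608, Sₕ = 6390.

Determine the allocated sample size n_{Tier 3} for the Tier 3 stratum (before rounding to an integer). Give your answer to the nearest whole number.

1427

Neyman allocation: nₕ = n·NₕSₕ / Σⱼ NⱼSⱼ.
Σ NⱼSⱼ = 20948·1940 + 19608·6390 = 1.6593424 × 10^8.
n_{Tier 3} = 1890·19608·6390 / (1.6593424 × 10^8) = 1427.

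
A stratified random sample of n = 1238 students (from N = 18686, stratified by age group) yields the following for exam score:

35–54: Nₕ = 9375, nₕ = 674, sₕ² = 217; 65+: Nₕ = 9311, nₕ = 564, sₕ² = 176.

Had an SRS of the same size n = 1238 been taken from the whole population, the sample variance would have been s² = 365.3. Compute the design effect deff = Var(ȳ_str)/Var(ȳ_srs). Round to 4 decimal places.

0.5372

Var(ȳ_str) = Σ Wₕ²(1−fₕ)sₕ²/nₕ with Wₕ = Nₕ/18686:
  35–54: (9375/18686)²·(1−674/9375)·217/674 = 0.075215543
  65+: (9311/18686)²·(1−564/9311)·176/564 = 0.07278742
  → Var(ȳ_str) = 0.14800296.
Var(ȳ_srs) = (1 − 1238/18686)·365.3/1238 = 0.2755233.
deff = 0.14800296 / 0.2755233 = 0.5372.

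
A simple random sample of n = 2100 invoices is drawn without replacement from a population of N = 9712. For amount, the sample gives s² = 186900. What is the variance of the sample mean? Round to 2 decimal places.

Under SRS without replacement, Var(ȳ) = (1 − f)·s²/n with f = n/N = 2100/9712 = 0.21622735.
Var(ȳ) = (1 − 0.21622735)·186900/2100 = 0.78377265·89 = 69.755766.

69.76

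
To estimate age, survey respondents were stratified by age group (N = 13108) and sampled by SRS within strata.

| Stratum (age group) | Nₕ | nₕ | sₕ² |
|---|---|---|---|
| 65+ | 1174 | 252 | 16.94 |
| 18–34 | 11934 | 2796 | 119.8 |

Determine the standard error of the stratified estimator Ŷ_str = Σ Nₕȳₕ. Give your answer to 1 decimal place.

2178.4

Var(Ŷ_str) = Σₕ Nₕ²(1 − fₕ)sₕ²/nₕ.
65+: 1174²·(1 − 252/1174)·16.94/252 = 72763.216.
18–34: 11934²·(1 − 2796/11934)·119.8/2796 = 4.672581 × 10^6.
Sum = 4.7453442 × 10^6.
SE = √(4.7453442 × 10^6) = 2178.4.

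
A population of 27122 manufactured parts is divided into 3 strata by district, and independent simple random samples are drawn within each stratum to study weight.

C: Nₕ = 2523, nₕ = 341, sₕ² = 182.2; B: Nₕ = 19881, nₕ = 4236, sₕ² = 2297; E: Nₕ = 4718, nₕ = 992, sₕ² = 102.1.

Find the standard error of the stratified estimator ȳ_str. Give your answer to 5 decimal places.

Var(ȳ_str) = Σₕ Wₕ²(1 − fₕ)sₕ²/nₕ with Wₕ = Nₕ/N, N = 27122.
C: Wₕ = 0.09302411; term = 0.09302411²·(1 − 0.13515656)·182.2/341 = 0.0039987345.
B: Wₕ = 0.73302116; term = 0.73302116²·(1 − 0.21306775)·2297/4236 = 0.22928488.
E: Wₕ = 0.17395472; term = 0.17395472²·(1 − 0.21025858)·102.1/992 = 0.0024596394.
Sum = 0.23574325.
SE = √(0.23574325) = 0.48553.

0.48553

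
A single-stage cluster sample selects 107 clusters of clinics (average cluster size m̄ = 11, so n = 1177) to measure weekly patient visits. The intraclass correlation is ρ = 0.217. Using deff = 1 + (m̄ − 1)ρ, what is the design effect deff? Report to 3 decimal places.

3.170

deff = 1 + (11 − 1)·0.217 = 1 + 2.17 = 3.17.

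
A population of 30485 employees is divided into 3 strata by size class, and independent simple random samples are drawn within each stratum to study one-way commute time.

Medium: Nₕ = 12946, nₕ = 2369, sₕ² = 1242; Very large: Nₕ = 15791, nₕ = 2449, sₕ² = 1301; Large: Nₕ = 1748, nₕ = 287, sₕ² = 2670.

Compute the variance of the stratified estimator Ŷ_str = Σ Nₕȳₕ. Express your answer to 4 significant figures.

Var(Ŷ_str) = Σₕ Nₕ²(1 − fₕ)sₕ²/nₕ.
Medium: 12946²·(1 − 2369/12946)·1242/2369 = 7.1788461 × 10^7.
Very large: 15791²·(1 − 2449/15791)·1301/2449 = 1.1192293 × 10^8.
Large: 1748²·(1 − 287/1748)·2670/287 = 2.3758609 × 10^7.
Sum = 2.0747 × 10^8.

2.075 × 10^8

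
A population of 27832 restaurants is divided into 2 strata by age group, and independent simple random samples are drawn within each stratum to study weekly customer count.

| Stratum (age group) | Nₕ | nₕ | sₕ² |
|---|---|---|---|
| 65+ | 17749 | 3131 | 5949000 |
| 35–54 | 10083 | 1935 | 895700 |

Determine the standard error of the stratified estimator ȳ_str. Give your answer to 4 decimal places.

Var(ȳ_str) = Σₕ Wₕ²(1 − fₕ)sₕ²/nₕ with Wₕ = Nₕ/N, N = 27832.
65+: Wₕ = 0.63771917; term = 0.63771917²·(1 − 0.17640430)·5949000/3131 = 636.40549.
35–54: Wₕ = 0.36228083; term = 0.36228083²·(1 − 0.19190717)·895700/1935 = 49.094581.
Sum = 685.50007.
SE = √(685.50007) = 26.1821.

26.1821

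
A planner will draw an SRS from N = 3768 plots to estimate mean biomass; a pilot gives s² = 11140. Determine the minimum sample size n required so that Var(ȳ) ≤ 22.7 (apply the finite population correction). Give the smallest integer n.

Without fpc, n₀ = s²/D = 11140/22.7 = 490.7489.
With fpc, (1 − n/N)·s²/n ≤ D requires n ≥ n₀/(1 + n₀/N) = 490.7489/(1 + 490.7489/3768) = 434.1984.
Rounding up, n = 435.

435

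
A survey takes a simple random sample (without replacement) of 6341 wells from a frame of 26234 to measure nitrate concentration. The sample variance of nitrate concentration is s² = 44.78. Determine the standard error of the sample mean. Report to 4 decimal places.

0.0732

Under SRS without replacement, Var(ȳ) = (1 − f)·s²/n with f = n/N = 6341/26234 = 0.24170923.
Var(ȳ) = (1 − 0.24170923)·44.78/6341 = 0.75829077·0.0070619776 = 0.0053550324.
SE(ȳ) = √(0.0053550324) = 0.0732.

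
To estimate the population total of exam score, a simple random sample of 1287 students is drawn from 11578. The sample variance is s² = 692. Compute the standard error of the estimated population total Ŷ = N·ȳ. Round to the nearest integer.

8004

Var(Ŷ) = N²·Var(ȳ) = N²·(1 − n/N)·s²/n.
f = 1287/11578 = 0.11115909; Var(ȳ) = 0.88884091·692/1287 = 0.47791601.
Var(Ŷ) = 11578² · 0.47791601 = 6.4064681 × 10^7.
SE(Ŷ) = √(6.4064681 × 10^7) = 8004.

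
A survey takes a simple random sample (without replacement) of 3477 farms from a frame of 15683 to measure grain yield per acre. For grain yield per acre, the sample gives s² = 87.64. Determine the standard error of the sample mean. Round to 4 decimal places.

0.1401

Under SRS without replacement, Var(ȳ) = (1 − f)·s²/n with f = n/N = 3477/15683 = 0.22170503.
Var(ȳ) = (1 − 0.22170503)·87.64/3477 = 0.77829497·0.025205637 = 0.019617421.
SE(ȳ) = √(0.019617421) = 0.1401.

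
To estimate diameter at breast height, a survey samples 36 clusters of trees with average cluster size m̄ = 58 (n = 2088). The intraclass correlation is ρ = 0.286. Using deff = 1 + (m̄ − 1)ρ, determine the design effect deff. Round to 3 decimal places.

deff = 1 + (58 − 1)·0.286 = 1 + 16.302 = 17.302.

17.302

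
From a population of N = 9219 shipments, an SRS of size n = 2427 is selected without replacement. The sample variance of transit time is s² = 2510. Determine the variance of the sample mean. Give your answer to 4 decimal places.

0.7619

Under SRS without replacement, Var(ȳ) = (1 − f)·s²/n with f = n/N = 2427/9219 = 0.26326066.
Var(ȳ) = (1 − 0.26326066)·2510/2427 = 0.73673934·1.0341986 = 0.7619348.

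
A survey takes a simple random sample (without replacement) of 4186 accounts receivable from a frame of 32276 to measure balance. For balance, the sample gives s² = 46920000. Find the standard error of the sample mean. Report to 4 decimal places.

98.7678

Under SRS without replacement, Var(ȳ) = (1 − f)·s²/n with f = n/N = 4186/32276 = 0.12969389.
Var(ȳ) = (1 − 0.12969389)·46920000/4186 = 0.87030611·11208.791 = 9755.0795.
SE(ȳ) = √(9755.0795) = 98.7678.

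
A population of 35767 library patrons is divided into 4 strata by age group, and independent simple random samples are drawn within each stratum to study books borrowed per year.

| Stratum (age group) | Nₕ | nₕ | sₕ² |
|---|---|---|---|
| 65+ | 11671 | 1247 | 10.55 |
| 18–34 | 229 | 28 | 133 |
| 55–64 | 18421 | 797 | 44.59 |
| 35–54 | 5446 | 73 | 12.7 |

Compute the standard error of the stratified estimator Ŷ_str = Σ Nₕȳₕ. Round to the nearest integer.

4950

Var(Ŷ_str) = Σₕ Nₕ²(1 − fₕ)sₕ²/nₕ.
65+: 11671²·(1 − 1247/11671)·10.55/1247 = 1.029268 × 10^6.
18–34: 229²·(1 − 28/229)·133/28 = 218637.75.
55–64: 18421²·(1 − 797/18421)·44.59/797 = 1.8163387 × 10^7.
35–54: 5446²·(1 − 73/5446)·12.7/73 = 5.0906746 × 10^6.
Sum = 2.4501967 × 10^7.
SE = √(2.4501967 × 10^7) = 4950.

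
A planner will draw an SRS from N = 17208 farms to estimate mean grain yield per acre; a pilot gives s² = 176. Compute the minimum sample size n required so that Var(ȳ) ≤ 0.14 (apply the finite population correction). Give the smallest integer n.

1172

Without fpc, n₀ = s²/D = 176/0.14 = 1257.1429.
With fpc, (1 − n/N)·s²/n ≤ D requires n ≥ n₀/(1 + n₀/N) = 1257.1429/(1 + 1257.1429/17208) = 1171.5542.
Rounding up, n = 1172.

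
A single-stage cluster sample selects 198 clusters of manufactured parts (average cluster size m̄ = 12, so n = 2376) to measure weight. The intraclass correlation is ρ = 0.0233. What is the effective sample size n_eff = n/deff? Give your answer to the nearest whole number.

deff = 1 + (12 − 1)·0.0233 = 1 + 0.2563 = 1.2563.
n_eff = 2376 / 1.2563 = 1891.

1891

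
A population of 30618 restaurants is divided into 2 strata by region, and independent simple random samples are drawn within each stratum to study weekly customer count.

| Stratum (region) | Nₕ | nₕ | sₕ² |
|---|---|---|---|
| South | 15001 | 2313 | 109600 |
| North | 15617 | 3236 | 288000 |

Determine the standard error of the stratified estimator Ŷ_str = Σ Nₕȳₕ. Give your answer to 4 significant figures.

Var(Ŷ_str) = Σₕ Nₕ²(1 − fₕ)sₕ²/nₕ.
South: 15001²·(1 − 2313/15001)·109600/2313 = 9.0187906 × 10^9.
North: 15617²·(1 − 3236/15617)·288000/3236 = 1.7208274 × 10^10.
Sum = 2.6227065 × 10^10.
SE = √(2.6227065 × 10^10) = 161900.

161900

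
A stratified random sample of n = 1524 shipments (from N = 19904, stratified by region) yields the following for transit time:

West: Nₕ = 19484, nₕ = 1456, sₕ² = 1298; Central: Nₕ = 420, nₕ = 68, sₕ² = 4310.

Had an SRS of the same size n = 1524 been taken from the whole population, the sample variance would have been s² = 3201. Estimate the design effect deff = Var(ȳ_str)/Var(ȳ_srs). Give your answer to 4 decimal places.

Var(ȳ_str) = Σ Wₕ²(1−fₕ)sₕ²/nₕ with Wₕ = Nₕ/19904:
  West: (19484/19904)²·(1−1456/19484)·1298/1456 = 0.79042062
  Central: (420/19904)²·(1−68/420)·4310/68 = 0.023652638
  → Var(ȳ_str) = 0.81407326.
Var(ȳ_srs) = (1 − 1524/19904)·3201/1524 = 1.9395718.
deff = 0.81407326 / 1.9395718 = 0.4197.

0.4197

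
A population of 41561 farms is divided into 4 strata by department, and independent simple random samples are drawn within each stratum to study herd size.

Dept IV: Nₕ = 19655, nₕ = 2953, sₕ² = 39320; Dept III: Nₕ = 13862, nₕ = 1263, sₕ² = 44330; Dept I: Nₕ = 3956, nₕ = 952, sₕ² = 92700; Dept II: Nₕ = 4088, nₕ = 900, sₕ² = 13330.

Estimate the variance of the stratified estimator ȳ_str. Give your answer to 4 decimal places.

6.8611

Var(ȳ_str) = Σₕ Wₕ²(1 − fₕ)sₕ²/nₕ with Wₕ = Nₕ/N, N = 41561.
Dept IV: Wₕ = 0.47291932; term = 0.47291932²·(1 − 0.15024167)·39320/2953 = 2.5305773.
Dept III: Wₕ = 0.33353384; term = 0.33353384²·(1 − 0.09111239)·44330/1263 = 3.5488233.
Dept I: Wₕ = 0.09518539; term = 0.09518539²·(1 − 0.24064712)·92700/952 = 0.66992629.
Dept II: Wₕ = 0.09836144; term = 0.09836144²·(1 − 0.22015656)·13330/900 = 0.11174931.
Sum = 6.8610762.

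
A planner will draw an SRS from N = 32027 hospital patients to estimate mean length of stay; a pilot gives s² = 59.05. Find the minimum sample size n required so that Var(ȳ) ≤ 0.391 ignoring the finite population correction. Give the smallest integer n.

Without fpc, n₀ = s²/D = 59.05/0.391 = 151.0230.
Rounding up, n = 152.

152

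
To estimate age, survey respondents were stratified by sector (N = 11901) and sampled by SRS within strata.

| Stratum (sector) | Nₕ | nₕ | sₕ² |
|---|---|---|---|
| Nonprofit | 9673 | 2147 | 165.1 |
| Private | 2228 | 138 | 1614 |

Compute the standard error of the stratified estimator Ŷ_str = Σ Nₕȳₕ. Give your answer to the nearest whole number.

7750

Var(Ŷ_str) = Σₕ Nₕ²(1 − fₕ)sₕ²/nₕ.
Nonprofit: 9673²·(1 − 2147/9673)·165.1/2147 = 5.5980971 × 10^6.
Private: 2228²·(1 − 138/2228)·1614/138 = 5.4461038 × 10^7.
Sum = 6.0059135 × 10^7.
SE = √(6.0059135 × 10^7) = 7750.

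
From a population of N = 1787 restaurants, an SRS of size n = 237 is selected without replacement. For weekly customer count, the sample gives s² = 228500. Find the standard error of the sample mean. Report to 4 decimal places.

Under SRS without replacement, Var(ȳ) = (1 − f)·s²/n with f = n/N = 237/1787 = 0.13262451.
Var(ȳ) = (1 − 0.13262451)·228500/237 = 0.86737549·964.13502 = 836.26709.
SE(ȳ) = √(836.26709) = 28.9183.

28.9183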